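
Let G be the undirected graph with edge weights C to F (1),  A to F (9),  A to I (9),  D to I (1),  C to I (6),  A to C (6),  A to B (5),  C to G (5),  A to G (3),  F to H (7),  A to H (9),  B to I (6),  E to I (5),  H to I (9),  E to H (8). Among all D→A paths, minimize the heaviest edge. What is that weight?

Comparing a few candidate routes:
D -> I -> C -> A: max(1, 6, 6) = 6
D -> I -> E -> H -> F -> C -> A: max(1, 5, 8, 7, 1, 6) = 8
D -> I -> E -> H -> F -> C -> G -> A: max(1, 5, 8, 7, 1, 5, 3) = 8
D -> I -> H -> A: max(1, 9, 9) = 9
D -> I -> B -> A: max(1, 6, 5) = 6
D -> I -> C -> G -> A: max(1, 6, 5, 3) = 6
Best route has worst link 6.

6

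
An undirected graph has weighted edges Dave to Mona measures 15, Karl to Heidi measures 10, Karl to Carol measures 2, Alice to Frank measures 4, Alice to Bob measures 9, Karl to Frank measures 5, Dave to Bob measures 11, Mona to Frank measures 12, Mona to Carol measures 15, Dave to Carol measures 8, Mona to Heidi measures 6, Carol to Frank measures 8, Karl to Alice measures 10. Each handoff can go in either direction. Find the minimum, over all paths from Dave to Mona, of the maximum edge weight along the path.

A few of the Dave→Mona routes:
Dave→Carol→Frank→Alice→Karl→Heidi→Mona: max(8, 8, 4, 10, 10, 6) = 10
Dave→Carol→Frank→Karl→Heidi→Mona: max(8, 8, 5, 10, 6) = 10
Dave→Carol→Karl→Heidi→Mona: max(8, 2, 10, 6) = 10
The minimum achievable maximum is 10.

10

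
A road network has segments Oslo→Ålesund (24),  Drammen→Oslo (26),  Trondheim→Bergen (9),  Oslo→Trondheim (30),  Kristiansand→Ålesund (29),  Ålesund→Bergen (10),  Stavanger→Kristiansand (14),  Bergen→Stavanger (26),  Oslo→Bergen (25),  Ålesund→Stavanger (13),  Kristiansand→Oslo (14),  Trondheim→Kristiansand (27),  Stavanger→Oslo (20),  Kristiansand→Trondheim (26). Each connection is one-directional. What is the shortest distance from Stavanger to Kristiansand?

Routes from Stavanger to Kristiansand:
Stavanger→Oslo→Trondheim→Kristiansand: 20 + 30 + 27 = 77
Stavanger→Kristiansand: 14
The minimum is 14.

14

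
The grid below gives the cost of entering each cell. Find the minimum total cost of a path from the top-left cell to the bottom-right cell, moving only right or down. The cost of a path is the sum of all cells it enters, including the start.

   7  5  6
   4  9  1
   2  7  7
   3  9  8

33

Take [0,0] [1,0] [2,0] [3,0] [3,1] [3,2] for a total of 7 + 4 + 2 + 3 + 9 + 8 = 33.
(Top row then right column would cost 34.)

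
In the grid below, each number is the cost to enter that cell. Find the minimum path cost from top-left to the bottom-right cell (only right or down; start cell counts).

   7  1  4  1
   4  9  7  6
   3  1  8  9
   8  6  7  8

36

One optimal route is (0,0) → (0,1) → (0,2) → (0,3) → (1,3) → (2,3) → (3,3).
Its cost is 7 + 1 + 4 + 1 + 6 + 9 + 8 = 36.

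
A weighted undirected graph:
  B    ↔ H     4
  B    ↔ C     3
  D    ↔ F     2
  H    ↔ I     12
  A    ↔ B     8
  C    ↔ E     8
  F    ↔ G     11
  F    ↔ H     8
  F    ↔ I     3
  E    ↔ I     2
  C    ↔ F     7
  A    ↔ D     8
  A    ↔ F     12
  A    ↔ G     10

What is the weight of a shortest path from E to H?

13

Some routes from E to H:
E -> C -> B -> H: 8 + 3 + 4 = 15
E -> I -> F -> C -> B -> H: 2 + 3 + 7 + 3 + 4 = 19
E -> I -> H: 2 + 12 = 14
E -> C -> F -> H: 8 + 7 + 8 = 23
E -> I -> F -> H: 2 + 3 + 8 = 13
Shortest: 13.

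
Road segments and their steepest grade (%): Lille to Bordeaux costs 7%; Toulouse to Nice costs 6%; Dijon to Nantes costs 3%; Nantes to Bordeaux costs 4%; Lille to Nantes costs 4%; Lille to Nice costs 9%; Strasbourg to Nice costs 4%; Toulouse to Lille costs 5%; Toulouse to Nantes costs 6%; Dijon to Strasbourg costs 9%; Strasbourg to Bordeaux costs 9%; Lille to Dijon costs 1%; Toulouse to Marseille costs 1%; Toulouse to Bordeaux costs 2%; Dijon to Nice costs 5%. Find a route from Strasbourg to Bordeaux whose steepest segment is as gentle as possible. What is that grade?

5

Some routes from Strasbourg to Bordeaux:
Strasbourg→Nice→Dijon→Lille→Nantes→Bordeaux: max(4, 5, 1, 4, 4) = 5
Strasbourg→Nice→Dijon→Lille→Toulouse→Bordeaux: max(4, 5, 1, 5, 2) = 5
Strasbourg→Nice→Dijon→Nantes→Lille→Toulouse→Bordeaux: max(4, 5, 3, 4, 5, 2) = 5
Best route has worst link 5%.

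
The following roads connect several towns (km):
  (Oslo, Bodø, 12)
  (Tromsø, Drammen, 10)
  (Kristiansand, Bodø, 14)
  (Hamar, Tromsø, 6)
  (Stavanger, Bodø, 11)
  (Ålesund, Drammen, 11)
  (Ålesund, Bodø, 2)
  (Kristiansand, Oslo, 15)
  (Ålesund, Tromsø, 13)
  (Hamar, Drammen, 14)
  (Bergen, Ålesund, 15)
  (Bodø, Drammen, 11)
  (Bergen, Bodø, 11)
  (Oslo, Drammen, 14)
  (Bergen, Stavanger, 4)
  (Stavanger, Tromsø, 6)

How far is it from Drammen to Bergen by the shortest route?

20

Some routes from Drammen to Bergen:
Drammen -> Bodø -> Stavanger -> Bergen: 11 + 11 + 4 = 26
Drammen -> Tromsø -> Stavanger -> Bergen: 10 + 6 + 4 = 20
Drammen -> Ålesund -> Bodø -> Bergen: 11 + 2 + 11 = 24
Drammen -> Bodø -> Bergen: 11 + 11 = 22
Drammen -> Ålesund -> Bergen: 11 + 15 = 26
Shortest: 20 km.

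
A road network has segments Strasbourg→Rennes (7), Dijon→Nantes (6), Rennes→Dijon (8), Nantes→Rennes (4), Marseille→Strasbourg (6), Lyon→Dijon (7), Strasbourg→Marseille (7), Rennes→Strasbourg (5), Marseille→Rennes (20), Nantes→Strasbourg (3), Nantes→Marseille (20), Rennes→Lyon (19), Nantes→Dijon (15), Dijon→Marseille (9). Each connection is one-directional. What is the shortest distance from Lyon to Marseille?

16

Paths from Lyon to Marseille:
Lyon→Dijon→Nantes→Rennes→Strasbourg→Marseille: 7 + 6 + 4 + 5 + 7 = 29
Lyon→Dijon→Nantes→Marseille: 7 + 6 + 20 = 33
Lyon→Dijon→Marseille: 7 + 9 = 16
Lyon→Dijon→Nantes→Strasbourg→Marseille: 7 + 6 + 3 + 7 = 23
The minimum is 16.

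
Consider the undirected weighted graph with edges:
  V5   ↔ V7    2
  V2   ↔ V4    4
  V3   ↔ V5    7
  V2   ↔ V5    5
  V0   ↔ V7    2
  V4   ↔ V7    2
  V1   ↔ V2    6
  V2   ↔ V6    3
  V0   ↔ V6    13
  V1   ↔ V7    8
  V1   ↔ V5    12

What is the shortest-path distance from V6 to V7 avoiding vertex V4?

Checking several routes:
V6 -> V0 -> V7: 13 + 2 = 15
V6 -> V2 -> V5 -> V7: 3 + 5 + 2 = 10
V6 -> V2 -> V1 -> V5 -> V7: 3 + 6 + 12 + 2 = 23
V6 -> V2 -> V1 -> V7: 3 + 6 + 8 = 17
The minimum is 10.

10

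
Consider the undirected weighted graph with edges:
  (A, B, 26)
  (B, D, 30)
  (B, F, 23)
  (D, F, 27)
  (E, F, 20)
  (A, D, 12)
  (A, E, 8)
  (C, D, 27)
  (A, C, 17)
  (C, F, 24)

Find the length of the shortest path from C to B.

43

Checking several routes:
C - A - D - B: 17 + 12 + 30 = 59
C - F - B: 24 + 23 = 47
C - D - B: 27 + 30 = 57
C - A - B: 17 + 26 = 43
C - D - A - B: 27 + 12 + 26 = 65
Best route has total 43.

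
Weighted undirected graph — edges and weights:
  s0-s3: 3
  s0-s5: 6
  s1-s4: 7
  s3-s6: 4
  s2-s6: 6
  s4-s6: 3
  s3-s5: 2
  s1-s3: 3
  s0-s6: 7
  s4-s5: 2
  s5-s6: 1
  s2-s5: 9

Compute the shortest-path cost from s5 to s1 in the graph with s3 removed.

9

Candidate routes:
s5 - s6 - s4 - s1: 1 + 3 + 7 = 11
s5 - s2 - s6 - s4 - s1: 9 + 6 + 3 + 7 = 25
s5 - s0 - s6 - s4 - s1: 6 + 7 + 3 + 7 = 23
s5 - s4 - s1: 2 + 7 = 9
Shortest: 9.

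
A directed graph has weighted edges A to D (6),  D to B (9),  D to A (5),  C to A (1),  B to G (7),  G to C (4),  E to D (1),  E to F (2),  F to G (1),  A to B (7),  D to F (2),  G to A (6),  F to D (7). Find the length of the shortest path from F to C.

5

Routes from F to C:
F-D-B-G-C: 7 + 9 + 7 + 4 = 27
F-D-A-B-G-C: 7 + 5 + 7 + 7 + 4 = 30
F-G-C: 1 + 4 = 5
The minimum is 5.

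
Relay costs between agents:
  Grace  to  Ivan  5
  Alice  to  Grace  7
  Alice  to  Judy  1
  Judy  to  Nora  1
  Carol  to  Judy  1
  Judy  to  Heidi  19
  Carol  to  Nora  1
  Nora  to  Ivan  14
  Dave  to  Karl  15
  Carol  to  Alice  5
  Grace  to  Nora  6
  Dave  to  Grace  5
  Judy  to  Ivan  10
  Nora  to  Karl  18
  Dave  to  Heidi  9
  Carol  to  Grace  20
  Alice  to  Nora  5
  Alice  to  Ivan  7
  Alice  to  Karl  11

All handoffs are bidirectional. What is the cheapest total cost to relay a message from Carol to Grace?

A few of the Carol→Grace routes:
Carol - Nora - Judy - Alice - Grace: 1 + 1 + 1 + 7 = 10
Carol - Nora - Grace: 1 + 6 = 7
Carol - Judy - Nora - Grace: 1 + 1 + 6 = 8
Carol - Judy - Alice - Grace: 1 + 1 + 7 = 9
Shortest: 7.

7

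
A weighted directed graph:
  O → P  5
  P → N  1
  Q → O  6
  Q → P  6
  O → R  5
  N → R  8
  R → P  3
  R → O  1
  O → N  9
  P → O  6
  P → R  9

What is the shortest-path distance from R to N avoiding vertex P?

10

Routes from R to N avoiding P:
R-O-N: 1 + 9 = 10
The minimum is 10.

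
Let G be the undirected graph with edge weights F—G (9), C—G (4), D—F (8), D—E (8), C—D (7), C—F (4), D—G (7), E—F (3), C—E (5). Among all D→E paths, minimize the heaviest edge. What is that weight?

A few of the D→E routes:
D→G→C→E: max(7, 4, 5) = 7
D→C→F→E: max(7, 4, 3) = 7
D→G→C→F→E: max(7, 4, 4, 3) = 7
The minimum achievable maximum is 7.

7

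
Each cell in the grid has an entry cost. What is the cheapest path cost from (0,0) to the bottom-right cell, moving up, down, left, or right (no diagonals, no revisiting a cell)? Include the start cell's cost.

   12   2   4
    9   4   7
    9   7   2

Best path: (0,0) -> (0,1) -> (0,2) -> (1,2) -> (2,2)
Cost: 12 + 2 + 4 + 7 + 2 = 27

27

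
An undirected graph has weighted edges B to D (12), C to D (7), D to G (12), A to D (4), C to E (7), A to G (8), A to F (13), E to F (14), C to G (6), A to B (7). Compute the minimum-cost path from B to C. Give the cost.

18

Comparing a few candidate routes:
B→A→D→C: 7 + 4 + 7 = 18
B→A→D→G→C: 7 + 4 + 12 + 6 = 29
B→D→C: 12 + 7 = 19
B→A→G→C: 7 + 8 + 6 = 21
Best route has total 18.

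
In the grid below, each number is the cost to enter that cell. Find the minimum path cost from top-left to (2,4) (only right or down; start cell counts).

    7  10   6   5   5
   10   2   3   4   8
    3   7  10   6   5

Best path: [0,0]→[0,1]→[1,1]→[1,2]→[1,3]→[2,3]→[2,4]
Cost: 7 + 10 + 2 + 3 + 4 + 6 + 5 = 37

37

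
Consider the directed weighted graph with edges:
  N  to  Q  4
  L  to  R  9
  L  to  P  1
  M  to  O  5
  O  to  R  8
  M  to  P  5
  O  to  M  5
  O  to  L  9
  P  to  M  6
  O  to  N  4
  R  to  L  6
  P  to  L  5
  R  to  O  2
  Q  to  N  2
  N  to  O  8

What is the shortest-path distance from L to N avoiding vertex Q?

15

Routes from L to N avoiding Q:
L→R→O→N: 9 + 2 + 4 = 15
L→P→M→O→N: 1 + 6 + 5 + 4 = 16
Best route has total 15.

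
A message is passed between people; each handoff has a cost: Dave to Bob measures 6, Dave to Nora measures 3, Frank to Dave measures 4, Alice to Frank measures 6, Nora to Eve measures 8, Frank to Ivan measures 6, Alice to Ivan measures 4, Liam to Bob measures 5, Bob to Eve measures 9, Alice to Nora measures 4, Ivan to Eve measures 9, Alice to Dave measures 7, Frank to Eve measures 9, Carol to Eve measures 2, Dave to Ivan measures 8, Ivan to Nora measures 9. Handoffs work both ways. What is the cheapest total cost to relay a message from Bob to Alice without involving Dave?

Some routes from Bob to Alice avoiding Dave:
Bob - Eve - Ivan - Alice: 9 + 9 + 4 = 22
Bob - Eve - Nora - Alice: 9 + 8 + 4 = 21
Bob - Eve - Ivan - Frank - Alice: 9 + 9 + 6 + 6 = 30
Bob - Eve - Nora - Ivan - Alice: 9 + 8 + 9 + 4 = 30
Bob - Eve - Frank - Ivan - Alice: 9 + 9 + 6 + 4 = 28
Bob - Eve - Frank - Alice: 9 + 9 + 6 = 24
Best route has total 21.

21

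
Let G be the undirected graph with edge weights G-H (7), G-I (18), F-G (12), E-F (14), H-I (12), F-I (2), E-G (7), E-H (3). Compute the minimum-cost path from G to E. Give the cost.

A few of the G→E routes:
G → F → I → H → E: 12 + 2 + 12 + 3 = 29
G → H → E: 7 + 3 = 10
G → E: 7
G → F → E: 12 + 14 = 26
The minimum is 7.

7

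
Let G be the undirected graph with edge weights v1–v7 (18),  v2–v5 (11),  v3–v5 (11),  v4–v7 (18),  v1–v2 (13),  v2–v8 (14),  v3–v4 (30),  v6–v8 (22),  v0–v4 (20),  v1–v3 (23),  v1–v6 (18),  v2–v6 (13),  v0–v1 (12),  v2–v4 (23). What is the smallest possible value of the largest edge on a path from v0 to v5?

13

Comparing a few candidate routes:
v0 - v1 - v2 - v5: max(12, 13, 11) = 13
v0 - v4 - v7 - v1 - v6 - v2 - v5: max(20, 18, 18, 18, 13, 11) = 20
v0 - v1 - v6 - v2 - v5: max(12, 18, 13, 11) = 18
v0 - v4 - v7 - v1 - v2 - v5: max(20, 18, 18, 13, 11) = 20
v0 - v1 - v6 - v8 - v2 - v5: max(12, 18, 22, 14, 11) = 22
The minimum achievable maximum is 13.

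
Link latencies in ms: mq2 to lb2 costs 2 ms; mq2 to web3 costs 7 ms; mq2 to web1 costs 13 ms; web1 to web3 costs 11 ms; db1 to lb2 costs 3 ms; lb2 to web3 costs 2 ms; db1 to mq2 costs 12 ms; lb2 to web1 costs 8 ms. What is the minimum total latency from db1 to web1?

A few of the db1→web1 routes:
db1 → lb2 → web1: 3 + 8 = 11
db1 → lb2 → mq2 → web3 → web1: 3 + 2 + 7 + 11 = 23
db1 → mq2 → lb2 → web1: 12 + 2 + 8 = 22
db1 → lb2 → web3 → web1: 3 + 2 + 11 = 16
db1 → lb2 → mq2 → web1: 3 + 2 + 13 = 18
Shortest: 11 ms.

11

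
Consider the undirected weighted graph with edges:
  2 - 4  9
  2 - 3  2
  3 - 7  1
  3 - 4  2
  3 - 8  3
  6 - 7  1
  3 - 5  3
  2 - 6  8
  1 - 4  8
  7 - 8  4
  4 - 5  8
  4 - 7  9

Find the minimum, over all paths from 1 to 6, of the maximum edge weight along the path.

8

A few of the 1→6 routes:
1 - 4 - 3 - 2 - 6: max(8, 2, 2, 8) = 8
1 - 4 - 3 - 7 - 6: max(8, 2, 1, 1) = 8
1 - 4 - 5 - 3 - 7 - 6: max(8, 8, 3, 1, 1) = 8
1 - 4 - 3 - 8 - 7 - 6: max(8, 2, 3, 4, 1) = 8
The minimum achievable maximum is 8.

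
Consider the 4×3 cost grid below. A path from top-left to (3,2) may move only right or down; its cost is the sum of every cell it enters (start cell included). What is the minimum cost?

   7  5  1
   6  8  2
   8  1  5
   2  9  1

21

Take [0,0] [0,1] [0,2] [1,2] [2,2] [3,2] for a total of 7 + 5 + 1 + 2 + 5 + 1 = 21.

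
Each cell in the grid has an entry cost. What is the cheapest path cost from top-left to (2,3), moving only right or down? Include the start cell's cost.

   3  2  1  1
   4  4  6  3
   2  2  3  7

17

Path r0c0 -> r0c1 -> r0c2 -> r0c3 -> r1c3 -> r2c3: 3 + 2 + 1 + 1 + 3 + 7 = 17.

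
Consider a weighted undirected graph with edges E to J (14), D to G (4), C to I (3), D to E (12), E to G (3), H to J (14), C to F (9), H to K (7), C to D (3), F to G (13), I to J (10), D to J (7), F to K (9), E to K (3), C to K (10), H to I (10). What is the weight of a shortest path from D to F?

A few of the D→F routes:
D-C-F: 3 + 9 = 12
D-G-F: 4 + 13 = 17
D-G-E-K-F: 4 + 3 + 3 + 9 = 19
Best route has total 12.

12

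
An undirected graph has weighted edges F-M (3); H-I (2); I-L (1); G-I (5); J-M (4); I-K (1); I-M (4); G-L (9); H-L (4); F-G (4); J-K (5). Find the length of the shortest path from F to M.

3

Checking several routes:
F -> G -> I -> M: 4 + 5 + 4 = 13
F -> G -> L -> I -> K -> J -> M: 4 + 9 + 1 + 1 + 5 + 4 = 24
F -> G -> I -> K -> J -> M: 4 + 5 + 1 + 5 + 4 = 19
F -> G -> L -> I -> M: 4 + 9 + 1 + 4 = 18
F -> M: 3
F -> G -> L -> H -> I -> M: 4 + 9 + 4 + 2 + 4 = 23
The minimum is 3.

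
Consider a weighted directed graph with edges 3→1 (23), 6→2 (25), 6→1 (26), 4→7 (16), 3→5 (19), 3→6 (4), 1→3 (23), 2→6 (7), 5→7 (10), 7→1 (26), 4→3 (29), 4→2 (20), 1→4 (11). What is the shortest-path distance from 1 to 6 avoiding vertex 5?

Routes from 1 to 6 avoiding 5:
1 - 3 - 6: 23 + 4 = 27
1 - 4 - 3 - 6: 11 + 29 + 4 = 44
1 - 4 - 2 - 6: 11 + 20 + 7 = 38
Shortest: 27.

27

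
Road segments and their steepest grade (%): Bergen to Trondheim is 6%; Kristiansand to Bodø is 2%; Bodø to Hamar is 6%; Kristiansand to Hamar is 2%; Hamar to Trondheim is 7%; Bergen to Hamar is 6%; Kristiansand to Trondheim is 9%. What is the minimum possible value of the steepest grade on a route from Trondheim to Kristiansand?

A few of the Trondheim→Kristiansand routes:
Trondheim → Bergen → Hamar → Kristiansand: max(6, 6, 2) = 6
Trondheim → Hamar → Kristiansand: max(7, 2) = 7
Trondheim → Hamar → Bodø → Kristiansand: max(7, 6, 2) = 7
Trondheim → Bergen → Hamar → Bodø → Kristiansand: max(6, 6, 6, 2) = 6
The minimum achievable maximum is 6%.

6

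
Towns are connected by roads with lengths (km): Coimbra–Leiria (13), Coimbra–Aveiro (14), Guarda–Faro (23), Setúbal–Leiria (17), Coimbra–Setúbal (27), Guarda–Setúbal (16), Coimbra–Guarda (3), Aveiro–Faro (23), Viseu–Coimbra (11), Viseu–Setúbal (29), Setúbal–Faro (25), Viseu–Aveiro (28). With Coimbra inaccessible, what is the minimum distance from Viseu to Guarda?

Routes from Viseu to Guarda avoiding Coimbra:
Viseu → Aveiro → Faro → Setúbal → Guarda: 28 + 23 + 25 + 16 = 92
Viseu → Setúbal → Guarda: 29 + 16 = 45
Viseu → Setúbal → Faro → Guarda: 29 + 25 + 23 = 77
Viseu → Aveiro → Faro → Guarda: 28 + 23 + 23 = 74
The minimum is 45 km.

45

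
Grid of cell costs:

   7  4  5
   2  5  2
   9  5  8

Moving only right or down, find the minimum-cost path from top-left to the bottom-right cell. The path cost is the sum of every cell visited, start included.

Cheapest: (0,0) -> (1,0) -> (1,1) -> (1,2) -> (2,2)
  7 + 2 + 5 + 2 + 8 = 24

24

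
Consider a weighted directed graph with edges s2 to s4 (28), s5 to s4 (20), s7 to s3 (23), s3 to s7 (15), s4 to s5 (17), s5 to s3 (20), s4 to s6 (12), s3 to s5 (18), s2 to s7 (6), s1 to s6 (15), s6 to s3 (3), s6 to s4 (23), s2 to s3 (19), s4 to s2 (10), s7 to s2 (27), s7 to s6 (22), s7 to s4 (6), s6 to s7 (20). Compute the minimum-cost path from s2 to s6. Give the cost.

24

A few of the s2→s6 routes:
s2→s7→s4→s6: 6 + 6 + 12 = 24
s2→s7→s6: 6 + 22 = 28
s2→s3→s7→s4→s6: 19 + 15 + 6 + 12 = 52
s2→s4→s6: 28 + 12 = 40
Best route has total 24.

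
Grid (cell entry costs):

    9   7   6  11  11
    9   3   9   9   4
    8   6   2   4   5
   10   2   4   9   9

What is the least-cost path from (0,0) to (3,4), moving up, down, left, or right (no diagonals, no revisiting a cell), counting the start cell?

Path [0,0]→[0,1]→[1,1]→[2,1]→[2,2]→[2,3]→[2,4]→[3,4]: 9 + 7 + 3 + 6 + 2 + 4 + 5 + 9 = 45.

45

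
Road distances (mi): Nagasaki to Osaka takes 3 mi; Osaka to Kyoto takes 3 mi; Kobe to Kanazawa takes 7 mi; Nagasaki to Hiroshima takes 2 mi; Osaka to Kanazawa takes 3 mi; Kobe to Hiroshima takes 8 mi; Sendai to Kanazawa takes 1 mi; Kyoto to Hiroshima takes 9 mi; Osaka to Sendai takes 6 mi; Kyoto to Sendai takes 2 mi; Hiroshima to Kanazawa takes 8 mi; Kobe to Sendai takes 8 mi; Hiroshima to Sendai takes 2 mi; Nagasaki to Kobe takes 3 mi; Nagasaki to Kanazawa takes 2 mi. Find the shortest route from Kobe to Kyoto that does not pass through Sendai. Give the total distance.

A few of the Kobe→Kyoto routes:
Kobe - Nagasaki - Kanazawa - Osaka - Kyoto: 3 + 2 + 3 + 3 = 11
Kobe - Nagasaki - Osaka - Kyoto: 3 + 3 + 3 = 9
Kobe - Kanazawa - Osaka - Kyoto: 7 + 3 + 3 = 13
Shortest: 9 mi.

9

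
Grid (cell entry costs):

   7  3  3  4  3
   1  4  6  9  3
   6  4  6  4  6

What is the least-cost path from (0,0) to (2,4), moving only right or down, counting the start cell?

29

One optimal route is r0c0 → r0c1 → r0c2 → r0c3 → r0c4 → r1c4 → r2c4.
Its cost is 7 + 3 + 3 + 4 + 3 + 3 + 6 = 29.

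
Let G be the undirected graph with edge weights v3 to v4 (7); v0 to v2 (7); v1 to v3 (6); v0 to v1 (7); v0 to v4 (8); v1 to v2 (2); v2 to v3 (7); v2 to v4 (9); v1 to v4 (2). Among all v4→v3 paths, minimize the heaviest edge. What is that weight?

Some routes from v4 to v3:
v4 → v1 → v0 → v2 → v3: max(2, 7, 7, 7) = 7
v4 → v1 → v3: max(2, 6) = 6
v4 → v1 → v2 → v3: max(2, 2, 7) = 7
The minimum achievable maximum is 6.

6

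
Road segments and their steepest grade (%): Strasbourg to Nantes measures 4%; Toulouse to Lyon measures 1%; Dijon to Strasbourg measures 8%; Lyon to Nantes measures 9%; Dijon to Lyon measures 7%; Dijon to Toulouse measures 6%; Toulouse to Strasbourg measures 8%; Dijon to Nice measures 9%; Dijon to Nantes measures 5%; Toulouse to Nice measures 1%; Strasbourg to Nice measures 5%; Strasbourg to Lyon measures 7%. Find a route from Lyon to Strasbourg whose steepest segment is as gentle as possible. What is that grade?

5

A few of the Lyon→Strasbourg routes:
Lyon -> Dijon -> Nantes -> Strasbourg: max(7, 5, 4) = 7
Lyon -> Toulouse -> Nice -> Strasbourg: max(1, 1, 5) = 5
Lyon -> Toulouse -> Strasbourg: max(1, 8) = 8
Lyon -> Toulouse -> Dijon -> Nantes -> Strasbourg: max(1, 6, 5, 4) = 6
Lyon -> Strasbourg: max(7) = 7
Lyon -> Dijon -> Toulouse -> Nice -> Strasbourg: max(7, 6, 1, 5) = 7
Best route has worst link 5%.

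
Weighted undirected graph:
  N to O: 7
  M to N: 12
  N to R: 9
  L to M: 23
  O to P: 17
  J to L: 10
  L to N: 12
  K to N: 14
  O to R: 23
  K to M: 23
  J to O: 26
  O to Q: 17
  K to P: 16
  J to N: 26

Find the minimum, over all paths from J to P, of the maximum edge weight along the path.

16

Checking several routes:
J-L-M-K-P: max(10, 23, 23, 16) = 23
J-L-M-N-R-O-P: max(10, 23, 12, 9, 23, 17) = 23
J-L-N-O-P: max(10, 12, 7, 17) = 17
J-L-M-K-N-O-P: max(10, 23, 23, 14, 7, 17) = 23
J-L-M-K-N-R-O-P: max(10, 23, 23, 14, 9, 23, 17) = 23
J-L-N-K-P: max(10, 12, 14, 16) = 16
Best route has worst link 16.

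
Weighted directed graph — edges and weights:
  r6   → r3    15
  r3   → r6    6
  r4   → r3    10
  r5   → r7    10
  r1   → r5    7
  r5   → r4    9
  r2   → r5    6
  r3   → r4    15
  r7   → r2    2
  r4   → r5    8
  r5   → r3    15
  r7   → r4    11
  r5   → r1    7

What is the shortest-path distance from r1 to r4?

16

Routes from r1 to r4:
r1→r5→r3→r4: 7 + 15 + 15 = 37
r1→r5→r7→r4: 7 + 10 + 11 = 28
r1→r5→r4: 7 + 9 = 16
Best route has total 16.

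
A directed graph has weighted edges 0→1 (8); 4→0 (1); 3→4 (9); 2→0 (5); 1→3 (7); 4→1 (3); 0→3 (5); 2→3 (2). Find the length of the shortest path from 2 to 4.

11

Paths from 2 to 4:
2 - 0 - 1 - 3 - 4: 5 + 8 + 7 + 9 = 29
2 - 3 - 4: 2 + 9 = 11
2 - 0 - 3 - 4: 5 + 5 + 9 = 19
Shortest: 11.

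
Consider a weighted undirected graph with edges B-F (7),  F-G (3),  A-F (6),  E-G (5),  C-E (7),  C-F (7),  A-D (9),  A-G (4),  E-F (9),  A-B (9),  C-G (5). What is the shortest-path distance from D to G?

13

Checking several routes:
D → A → B → F → G: 9 + 9 + 7 + 3 = 28
D → A → G: 9 + 4 = 13
D → A → F → C → G: 9 + 6 + 7 + 5 = 27
D → A → F → G: 9 + 6 + 3 = 18
D → A → F → C → E → G: 9 + 6 + 7 + 7 + 5 = 34
D → A → F → E → G: 9 + 6 + 9 + 5 = 29
Shortest: 13.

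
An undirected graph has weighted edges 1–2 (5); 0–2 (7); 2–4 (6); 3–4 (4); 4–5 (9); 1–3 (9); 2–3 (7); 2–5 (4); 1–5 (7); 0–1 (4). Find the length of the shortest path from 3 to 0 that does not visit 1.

14

Paths from 3 to 0 avoiding 1:
3 - 4 - 5 - 2 - 0: 4 + 9 + 4 + 7 = 24
3 - 2 - 0: 7 + 7 = 14
3 - 4 - 2 - 0: 4 + 6 + 7 = 17
The minimum is 14.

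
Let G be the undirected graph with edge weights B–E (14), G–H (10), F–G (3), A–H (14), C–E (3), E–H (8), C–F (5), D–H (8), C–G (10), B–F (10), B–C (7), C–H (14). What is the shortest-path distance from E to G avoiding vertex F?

13

Paths from E to G avoiding F:
E → H → C → G: 8 + 14 + 10 = 32
E → C → H → G: 3 + 14 + 10 = 27
E → C → G: 3 + 10 = 13
E → H → G: 8 + 10 = 18
E → B → C → G: 14 + 7 + 10 = 31
E → B → C → H → G: 14 + 7 + 14 + 10 = 45
The minimum is 13.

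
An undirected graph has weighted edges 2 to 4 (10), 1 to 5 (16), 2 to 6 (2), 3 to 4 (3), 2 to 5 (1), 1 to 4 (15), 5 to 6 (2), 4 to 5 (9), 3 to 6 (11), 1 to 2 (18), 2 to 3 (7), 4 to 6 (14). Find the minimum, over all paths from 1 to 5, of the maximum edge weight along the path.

Some routes from 1 to 5:
1-4-6-5: max(15, 14, 2) = 15
1-4-2-3-6-5: max(15, 10, 7, 11, 2) = 15
1-4-2-6-5: max(15, 10, 2, 2) = 15
1-4-2-5: max(15, 10, 1) = 15
1-4-6-2-5: max(15, 14, 2, 1) = 15
Best route has worst link 15.

15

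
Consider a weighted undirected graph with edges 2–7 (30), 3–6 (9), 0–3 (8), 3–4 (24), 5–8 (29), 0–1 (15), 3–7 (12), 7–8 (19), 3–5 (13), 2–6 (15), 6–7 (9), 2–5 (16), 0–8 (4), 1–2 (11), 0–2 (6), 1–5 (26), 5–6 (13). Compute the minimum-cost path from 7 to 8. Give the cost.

Checking several routes:
7 - 3 - 6 - 2 - 0 - 8: 12 + 9 + 15 + 6 + 4 = 46
7 - 3 - 0 - 8: 12 + 8 + 4 = 24
7 - 8: 19
7 - 6 - 2 - 0 - 8: 9 + 15 + 6 + 4 = 34
7 - 6 - 3 - 0 - 8: 9 + 9 + 8 + 4 = 30
7 - 2 - 0 - 8: 30 + 6 + 4 = 40
The minimum is 19.

19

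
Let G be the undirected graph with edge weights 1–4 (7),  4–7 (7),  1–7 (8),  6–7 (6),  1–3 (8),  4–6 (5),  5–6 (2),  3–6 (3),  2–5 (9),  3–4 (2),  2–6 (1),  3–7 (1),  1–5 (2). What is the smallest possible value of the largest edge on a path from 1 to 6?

2

Checking several routes:
1 -> 4 -> 3 -> 6: max(7, 2, 3) = 7
1 -> 5 -> 6: max(2, 2) = 2
1 -> 4 -> 6: max(7, 5) = 7
1 -> 4 -> 7 -> 3 -> 6: max(7, 7, 1, 3) = 7
1 -> 4 -> 3 -> 7 -> 6: max(7, 2, 1, 6) = 7
The minimum achievable maximum is 2.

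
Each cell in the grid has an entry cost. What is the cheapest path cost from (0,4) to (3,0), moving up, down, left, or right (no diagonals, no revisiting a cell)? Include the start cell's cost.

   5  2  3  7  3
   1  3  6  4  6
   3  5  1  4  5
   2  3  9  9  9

Path [0,4] → [0,3] → [0,2] → [0,1] → [1,1] → [1,0] → [2,0] → [3,0]: 3 + 7 + 3 + 2 + 3 + 1 + 3 + 2 = 24.

24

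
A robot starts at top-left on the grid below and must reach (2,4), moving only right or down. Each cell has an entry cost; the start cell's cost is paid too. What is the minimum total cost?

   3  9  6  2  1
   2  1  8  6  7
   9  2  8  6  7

Take (0,0) (1,0) (1,1) (2,1) (2,2) (2,3) (2,4) for a total of 3 + 2 + 1 + 2 + 8 + 6 + 7 = 29.

29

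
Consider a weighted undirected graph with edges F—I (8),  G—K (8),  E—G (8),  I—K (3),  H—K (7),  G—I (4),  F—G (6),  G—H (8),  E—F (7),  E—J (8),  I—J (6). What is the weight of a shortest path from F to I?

Some routes from F to I:
F → G → I: 6 + 4 = 10
F → I: 8
F → G → K → I: 6 + 8 + 3 = 17
Best route has total 8.

8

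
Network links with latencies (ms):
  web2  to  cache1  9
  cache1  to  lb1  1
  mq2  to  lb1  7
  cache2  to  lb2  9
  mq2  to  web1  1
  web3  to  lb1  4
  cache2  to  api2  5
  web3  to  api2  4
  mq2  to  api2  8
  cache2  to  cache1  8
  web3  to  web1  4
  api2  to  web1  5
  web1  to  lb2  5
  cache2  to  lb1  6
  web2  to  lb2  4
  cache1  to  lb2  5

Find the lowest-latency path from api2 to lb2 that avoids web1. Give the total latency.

Checking several routes:
api2 → web3 → lb1 → cache1 → lb2: 4 + 4 + 1 + 5 = 14
api2 → cache2 → lb2: 5 + 9 = 14
api2 → cache2 → cache1 → lb2: 5 + 8 + 5 = 18
api2 → cache2 → lb1 → cache1 → lb2: 5 + 6 + 1 + 5 = 17
Best route has total 14 ms.

14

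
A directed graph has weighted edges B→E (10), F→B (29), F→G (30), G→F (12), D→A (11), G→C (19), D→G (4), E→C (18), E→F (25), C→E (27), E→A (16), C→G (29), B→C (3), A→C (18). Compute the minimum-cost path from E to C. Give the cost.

Routes from E to C:
E -> F -> G -> C: 25 + 30 + 19 = 74
E -> F -> B -> C: 25 + 29 + 3 = 57
E -> A -> C: 16 + 18 = 34
E -> C: 18
The minimum is 18.

18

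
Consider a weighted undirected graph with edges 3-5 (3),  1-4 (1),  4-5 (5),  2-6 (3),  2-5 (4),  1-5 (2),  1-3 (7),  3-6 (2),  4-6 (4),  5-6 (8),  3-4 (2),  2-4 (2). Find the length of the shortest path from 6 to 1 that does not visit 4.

Comparing a few candidate routes:
6 -> 3 -> 1: 2 + 7 = 9
6 -> 2 -> 5 -> 1: 3 + 4 + 2 = 9
6 -> 3 -> 5 -> 1: 2 + 3 + 2 = 7
6 -> 5 -> 1: 8 + 2 = 10
Shortest: 7.

7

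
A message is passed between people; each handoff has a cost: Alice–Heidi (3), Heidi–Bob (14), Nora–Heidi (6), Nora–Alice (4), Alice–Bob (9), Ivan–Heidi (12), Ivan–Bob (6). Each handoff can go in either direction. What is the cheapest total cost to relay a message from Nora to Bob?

Checking several routes:
Nora → Alice → Bob: 4 + 9 = 13
Nora → Heidi → Alice → Bob: 6 + 3 + 9 = 18
Nora → Alice → Heidi → Bob: 4 + 3 + 14 = 21
Nora → Heidi → Bob: 6 + 14 = 20
Best route has total 13.

13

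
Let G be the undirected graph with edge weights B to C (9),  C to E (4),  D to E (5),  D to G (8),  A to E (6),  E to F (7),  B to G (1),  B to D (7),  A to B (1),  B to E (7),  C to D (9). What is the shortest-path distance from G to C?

10

A few of the G→C routes:
G-B-A-E-C: 1 + 1 + 6 + 4 = 12
G-D-E-C: 8 + 5 + 4 = 17
G-B-C: 1 + 9 = 10
G-D-C: 8 + 9 = 17
G-B-E-C: 1 + 7 + 4 = 12
G-B-D-C: 1 + 7 + 9 = 17
The minimum is 10.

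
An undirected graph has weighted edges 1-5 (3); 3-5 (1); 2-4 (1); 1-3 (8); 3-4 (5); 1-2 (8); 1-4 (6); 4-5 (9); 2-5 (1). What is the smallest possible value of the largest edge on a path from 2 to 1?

A few of the 2→1 routes:
2 -> 4 -> 1: max(1, 6) = 6
2 -> 5 -> 3 -> 4 -> 1: max(1, 1, 5, 6) = 6
2 -> 5 -> 1: max(1, 3) = 3
2 -> 4 -> 3 -> 5 -> 1: max(1, 5, 1, 3) = 5
The minimum achievable maximum is 3.

3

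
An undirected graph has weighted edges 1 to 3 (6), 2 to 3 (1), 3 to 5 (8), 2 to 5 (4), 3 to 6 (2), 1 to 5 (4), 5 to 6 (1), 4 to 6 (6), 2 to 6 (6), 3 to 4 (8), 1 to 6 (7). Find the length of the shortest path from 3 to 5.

3

Some routes from 3 to 5:
3 -> 2 -> 6 -> 5: 1 + 6 + 1 = 8
3 -> 6 -> 5: 2 + 1 = 3
3 -> 2 -> 5: 1 + 4 = 5
3 -> 5: 8
The minimum is 3.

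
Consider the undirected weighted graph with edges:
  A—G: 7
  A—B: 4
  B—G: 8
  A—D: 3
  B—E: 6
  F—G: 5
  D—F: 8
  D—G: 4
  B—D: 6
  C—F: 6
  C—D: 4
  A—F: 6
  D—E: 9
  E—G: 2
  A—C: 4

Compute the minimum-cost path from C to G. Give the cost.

8

A few of the C→G routes:
C - D - G: 4 + 4 = 8
C - F - G: 6 + 5 = 11
C - A - G: 4 + 7 = 11
The minimum is 8.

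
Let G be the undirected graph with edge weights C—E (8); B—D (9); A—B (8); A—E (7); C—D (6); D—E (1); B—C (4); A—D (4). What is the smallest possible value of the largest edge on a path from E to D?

Checking several routes:
E-A-D: max(7, 4) = 7
E-C-B-A-D: max(8, 4, 8, 4) = 8
E-C-D: max(8, 6) = 8
E-D: max(1) = 1
E-A-B-C-D: max(7, 8, 4, 6) = 8
Best route has worst link 1.

1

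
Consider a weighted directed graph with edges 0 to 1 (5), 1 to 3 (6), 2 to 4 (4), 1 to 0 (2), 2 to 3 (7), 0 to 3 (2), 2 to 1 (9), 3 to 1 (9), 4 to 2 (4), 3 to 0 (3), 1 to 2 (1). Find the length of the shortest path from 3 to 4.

Routes from 3 to 4:
3-1-2-4: 9 + 1 + 4 = 14
3-0-1-2-4: 3 + 5 + 1 + 4 = 13
Shortest: 13.

13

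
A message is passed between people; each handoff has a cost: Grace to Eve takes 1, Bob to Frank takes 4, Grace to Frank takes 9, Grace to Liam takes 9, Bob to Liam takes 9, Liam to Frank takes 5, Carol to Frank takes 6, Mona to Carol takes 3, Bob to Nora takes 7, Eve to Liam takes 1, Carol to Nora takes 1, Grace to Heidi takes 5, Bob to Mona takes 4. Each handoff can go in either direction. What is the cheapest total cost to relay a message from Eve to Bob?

10

A few of the Eve→Bob routes:
Eve-Liam-Frank-Bob: 1 + 5 + 4 = 10
Eve-Liam-Frank-Carol-Mona-Bob: 1 + 5 + 6 + 3 + 4 = 19
Eve-Grace-Liam-Frank-Bob: 1 + 9 + 5 + 4 = 19
Eve-Liam-Bob: 1 + 9 = 10
Eve-Grace-Frank-Bob: 1 + 9 + 4 = 14
Eve-Grace-Liam-Bob: 1 + 9 + 9 = 19
Best route has total 10.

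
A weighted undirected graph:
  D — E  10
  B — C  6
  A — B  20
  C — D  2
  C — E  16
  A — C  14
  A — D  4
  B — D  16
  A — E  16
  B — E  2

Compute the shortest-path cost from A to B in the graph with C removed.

16

Candidate routes:
A -> D -> B: 4 + 16 = 20
A -> E -> D -> B: 16 + 10 + 16 = 42
A -> D -> E -> B: 4 + 10 + 2 = 16
A -> B: 20
A -> E -> B: 16 + 2 = 18
Best route has total 16.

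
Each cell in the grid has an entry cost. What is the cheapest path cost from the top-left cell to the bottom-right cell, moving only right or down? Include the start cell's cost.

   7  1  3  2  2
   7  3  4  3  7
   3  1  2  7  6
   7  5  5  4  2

Best path: (0,0) → (0,1) → (1,1) → (2,1) → (2,2) → (3,2) → (3,3) → (3,4)
Cost: 7 + 1 + 3 + 1 + 2 + 5 + 4 + 2 = 25

25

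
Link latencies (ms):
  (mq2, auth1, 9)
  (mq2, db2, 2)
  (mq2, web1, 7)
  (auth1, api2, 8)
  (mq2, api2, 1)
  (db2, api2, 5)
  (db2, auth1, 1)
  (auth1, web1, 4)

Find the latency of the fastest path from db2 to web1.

Comparing a few candidate routes:
db2→mq2→auth1→web1: 2 + 9 + 4 = 15
db2→api2→mq2→web1: 5 + 1 + 7 = 13
db2→mq2→api2→auth1→web1: 2 + 1 + 8 + 4 = 15
db2→auth1→web1: 1 + 4 = 5
db2→mq2→web1: 2 + 7 = 9
Shortest: 5 ms.

5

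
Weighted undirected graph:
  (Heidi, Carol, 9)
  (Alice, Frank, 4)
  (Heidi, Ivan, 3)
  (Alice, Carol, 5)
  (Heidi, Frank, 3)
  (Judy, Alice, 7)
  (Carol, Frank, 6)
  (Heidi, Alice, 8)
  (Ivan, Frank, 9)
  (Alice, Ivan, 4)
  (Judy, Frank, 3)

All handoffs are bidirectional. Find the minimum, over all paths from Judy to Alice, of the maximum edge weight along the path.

4

Comparing a few candidate routes:
Judy - Frank - Carol - Alice: max(3, 6, 5) = 6
Judy - Frank - Alice: max(3, 4) = 4
Judy - Frank - Heidi - Ivan - Alice: max(3, 3, 3, 4) = 4
Best route has worst link 4.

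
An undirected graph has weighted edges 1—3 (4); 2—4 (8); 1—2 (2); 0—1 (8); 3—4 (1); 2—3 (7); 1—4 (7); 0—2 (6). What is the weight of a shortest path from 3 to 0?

Comparing a few candidate routes:
3→2→0: 7 + 6 = 13
3→1→2→0: 4 + 2 + 6 = 12
3→1→0: 4 + 8 = 12
3→4→2→0: 1 + 8 + 6 = 15
Shortest: 12.

12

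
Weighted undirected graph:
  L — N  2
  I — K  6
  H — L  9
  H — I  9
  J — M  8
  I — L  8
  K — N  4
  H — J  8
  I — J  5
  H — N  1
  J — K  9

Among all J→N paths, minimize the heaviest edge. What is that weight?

Checking several routes:
J - K - N: max(9, 4) = 9
J - K - I - L - N: max(9, 6, 8, 2) = 9
J - I - L - N: max(5, 8, 2) = 8
J - I - K - N: max(5, 6, 4) = 6
J - H - N: max(8, 1) = 8
The minimum achievable maximum is 6.

6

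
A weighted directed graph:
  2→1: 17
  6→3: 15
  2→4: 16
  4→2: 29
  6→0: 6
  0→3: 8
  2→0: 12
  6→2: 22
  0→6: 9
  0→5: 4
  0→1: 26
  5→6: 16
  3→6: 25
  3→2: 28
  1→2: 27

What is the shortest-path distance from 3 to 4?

44

Routes from 3 to 4:
3 → 6 → 2 → 4: 25 + 22 + 16 = 63
3 → 2 → 4: 28 + 16 = 44
3 → 6 → 0 → 1 → 2 → 4: 25 + 6 + 26 + 27 + 16 = 100
Best route has total 44.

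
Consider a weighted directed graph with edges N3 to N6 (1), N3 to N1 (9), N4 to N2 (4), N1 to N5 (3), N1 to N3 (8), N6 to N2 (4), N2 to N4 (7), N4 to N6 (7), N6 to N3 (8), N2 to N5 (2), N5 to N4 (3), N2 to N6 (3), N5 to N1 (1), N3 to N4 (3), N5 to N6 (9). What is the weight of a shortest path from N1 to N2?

A few of the N1→N2 routes:
N1→N3→N4→N6→N2: 8 + 3 + 7 + 4 = 22
N1→N5→N4→N2: 3 + 3 + 4 = 10
N1→N3→N4→N2: 8 + 3 + 4 = 15
N1→N3→N6→N2: 8 + 1 + 4 = 13
N1→N5→N6→N2: 3 + 9 + 4 = 16
N1→N5→N4→N6→N2: 3 + 3 + 7 + 4 = 17
Shortest: 10.

10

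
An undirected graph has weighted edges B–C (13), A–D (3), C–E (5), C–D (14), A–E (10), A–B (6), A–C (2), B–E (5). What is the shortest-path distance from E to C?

5

A few of the E→C routes:
E -> C: 5
E -> A -> D -> C: 10 + 3 + 14 = 27
E -> B -> C: 5 + 13 = 18
E -> A -> C: 10 + 2 = 12
E -> B -> A -> D -> C: 5 + 6 + 3 + 14 = 28
E -> B -> A -> C: 5 + 6 + 2 = 13
Shortest: 5.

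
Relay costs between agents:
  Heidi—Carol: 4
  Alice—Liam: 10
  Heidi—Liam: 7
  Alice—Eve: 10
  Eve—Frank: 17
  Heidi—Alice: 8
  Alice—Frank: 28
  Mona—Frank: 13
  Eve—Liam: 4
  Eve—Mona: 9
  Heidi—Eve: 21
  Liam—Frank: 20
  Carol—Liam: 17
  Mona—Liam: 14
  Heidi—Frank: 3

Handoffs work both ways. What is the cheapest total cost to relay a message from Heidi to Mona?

16

Checking several routes:
Heidi→Liam→Mona: 7 + 14 = 21
Heidi→Liam→Eve→Mona: 7 + 4 + 9 = 20
Heidi→Frank→Mona: 3 + 13 = 16
Heidi→Alice→Eve→Mona: 8 + 10 + 9 = 27
Best route has total 16.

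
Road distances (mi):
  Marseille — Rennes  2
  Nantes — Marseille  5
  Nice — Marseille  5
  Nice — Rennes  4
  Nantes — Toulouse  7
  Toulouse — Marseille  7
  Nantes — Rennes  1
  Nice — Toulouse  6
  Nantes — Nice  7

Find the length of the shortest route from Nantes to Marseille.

3

Some routes from Nantes to Marseille:
Nantes → Marseille: 5
Nantes → Rennes → Nice → Marseille: 1 + 4 + 5 = 10
Nantes → Rennes → Marseille: 1 + 2 = 3
Best route has total 3 mi.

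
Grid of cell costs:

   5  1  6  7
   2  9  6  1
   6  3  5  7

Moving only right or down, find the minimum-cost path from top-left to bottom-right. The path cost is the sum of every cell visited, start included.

26

Take [0,0] → [0,1] → [0,2] → [1,2] → [1,3] → [2,3] for a total of 5 + 1 + 6 + 6 + 1 + 7 = 26.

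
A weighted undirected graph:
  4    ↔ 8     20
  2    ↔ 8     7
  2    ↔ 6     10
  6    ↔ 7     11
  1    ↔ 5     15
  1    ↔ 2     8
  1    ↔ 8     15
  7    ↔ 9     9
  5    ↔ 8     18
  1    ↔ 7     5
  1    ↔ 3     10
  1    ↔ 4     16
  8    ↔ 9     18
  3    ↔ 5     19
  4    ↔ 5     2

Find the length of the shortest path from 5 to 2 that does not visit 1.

25

Comparing a few candidate routes:
5 → 8 → 2: 18 + 7 = 25
5 → 4 → 8 → 2: 2 + 20 + 7 = 29
5 → 8 → 9 → 7 → 6 → 2: 18 + 18 + 9 + 11 + 10 = 66
The minimum is 25.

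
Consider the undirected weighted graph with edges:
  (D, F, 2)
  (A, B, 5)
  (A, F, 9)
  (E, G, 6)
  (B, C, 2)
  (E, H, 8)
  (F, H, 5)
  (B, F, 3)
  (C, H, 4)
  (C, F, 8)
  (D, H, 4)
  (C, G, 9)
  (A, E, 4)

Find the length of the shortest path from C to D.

7

A few of the C→D routes:
C-F-D: 8 + 2 = 10
C-H-D: 4 + 4 = 8
C-B-F-D: 2 + 3 + 2 = 7
Best route has total 7.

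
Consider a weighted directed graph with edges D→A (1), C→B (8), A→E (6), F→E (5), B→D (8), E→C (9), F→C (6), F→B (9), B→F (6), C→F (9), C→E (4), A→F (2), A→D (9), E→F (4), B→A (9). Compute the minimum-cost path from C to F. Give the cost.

Comparing a few candidate routes:
C→E→F: 4 + 4 = 8
C→B→A→F: 8 + 9 + 2 = 19
C→F: 9
C→B→D→A→F: 8 + 8 + 1 + 2 = 19
C→B→F: 8 + 6 = 14
The minimum is 8.

8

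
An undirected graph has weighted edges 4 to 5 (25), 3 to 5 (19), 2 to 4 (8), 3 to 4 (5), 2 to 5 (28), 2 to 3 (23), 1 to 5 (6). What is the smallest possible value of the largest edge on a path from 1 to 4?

19

Candidate routes:
1→5→2→3→4: max(6, 28, 23, 5) = 28
1→5→3→2→4: max(6, 19, 23, 8) = 23
1→5→3→4: max(6, 19, 5) = 19
1→5→4: max(6, 25) = 25
1→5→2→4: max(6, 28, 8) = 28
The minimum achievable maximum is 19.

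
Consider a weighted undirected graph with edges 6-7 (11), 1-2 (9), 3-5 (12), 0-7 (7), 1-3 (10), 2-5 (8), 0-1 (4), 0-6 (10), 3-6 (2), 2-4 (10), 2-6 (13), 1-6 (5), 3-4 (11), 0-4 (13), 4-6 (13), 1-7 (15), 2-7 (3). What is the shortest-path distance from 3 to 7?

Some routes from 3 to 7:
3-6-7: 2 + 11 = 13
3-6-1-0-7: 2 + 5 + 4 + 7 = 18
3-6-2-7: 2 + 13 + 3 = 18
Best route has total 13.

13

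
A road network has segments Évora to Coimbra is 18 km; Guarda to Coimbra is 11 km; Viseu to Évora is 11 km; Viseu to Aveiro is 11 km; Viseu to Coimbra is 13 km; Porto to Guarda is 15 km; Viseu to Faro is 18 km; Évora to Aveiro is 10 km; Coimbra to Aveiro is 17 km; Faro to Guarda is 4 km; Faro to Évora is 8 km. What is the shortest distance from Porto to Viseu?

37

Some routes from Porto to Viseu:
Porto-Guarda-Coimbra-Aveiro-Viseu: 15 + 11 + 17 + 11 = 54
Porto-Guarda-Faro-Viseu: 15 + 4 + 18 = 37
Porto-Guarda-Faro-Évora-Aveiro-Viseu: 15 + 4 + 8 + 10 + 11 = 48
Porto-Guarda-Coimbra-Viseu: 15 + 11 + 13 = 39
Porto-Guarda-Coimbra-Évora-Viseu: 15 + 11 + 18 + 11 = 55
Porto-Guarda-Faro-Évora-Viseu: 15 + 4 + 8 + 11 = 38
The minimum is 37 km.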